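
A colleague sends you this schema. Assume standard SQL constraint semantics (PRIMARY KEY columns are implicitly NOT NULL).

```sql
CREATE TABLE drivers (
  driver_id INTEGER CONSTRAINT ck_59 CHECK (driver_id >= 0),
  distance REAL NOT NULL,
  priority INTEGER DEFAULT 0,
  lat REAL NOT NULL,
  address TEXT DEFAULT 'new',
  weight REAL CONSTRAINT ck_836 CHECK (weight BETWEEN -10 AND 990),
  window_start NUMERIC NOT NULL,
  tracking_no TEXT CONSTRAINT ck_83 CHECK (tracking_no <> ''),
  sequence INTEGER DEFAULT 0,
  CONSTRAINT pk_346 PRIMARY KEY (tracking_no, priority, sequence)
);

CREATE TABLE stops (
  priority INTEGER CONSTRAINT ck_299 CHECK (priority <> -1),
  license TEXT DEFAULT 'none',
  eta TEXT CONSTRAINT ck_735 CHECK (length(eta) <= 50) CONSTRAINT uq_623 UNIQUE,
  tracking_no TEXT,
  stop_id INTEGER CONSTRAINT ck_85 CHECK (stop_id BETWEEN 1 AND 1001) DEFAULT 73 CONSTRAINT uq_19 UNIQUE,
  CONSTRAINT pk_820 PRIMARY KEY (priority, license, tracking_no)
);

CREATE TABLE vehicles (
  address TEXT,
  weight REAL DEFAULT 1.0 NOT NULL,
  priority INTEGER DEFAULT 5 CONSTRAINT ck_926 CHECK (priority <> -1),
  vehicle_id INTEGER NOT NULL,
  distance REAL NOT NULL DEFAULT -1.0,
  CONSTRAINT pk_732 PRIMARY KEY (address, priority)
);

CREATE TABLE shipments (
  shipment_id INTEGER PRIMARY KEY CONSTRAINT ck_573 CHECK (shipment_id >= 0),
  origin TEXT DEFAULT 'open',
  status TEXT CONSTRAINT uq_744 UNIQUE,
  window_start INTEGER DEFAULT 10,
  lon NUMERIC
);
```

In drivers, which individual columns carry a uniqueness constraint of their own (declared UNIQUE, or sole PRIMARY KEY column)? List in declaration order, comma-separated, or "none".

- driver_id: no UNIQUE or single-column PK constraint.
- distance: no UNIQUE or single-column PK constraint.
- priority: part of a composite PRIMARY KEY — only the tuple is unique, not this column on its own.
- lat: no UNIQUE or single-column PK constraint.
- address: no UNIQUE or single-column PK constraint.
- weight: no UNIQUE or single-column PK constraint.
- window_start: no UNIQUE or single-column PK constraint.
- tracking_no: part of a composite PRIMARY KEY — only the tuple is unique, not this column on its own.
- sequence: part of a composite PRIMARY KEY — only the tuple is unique, not this column on its own.

none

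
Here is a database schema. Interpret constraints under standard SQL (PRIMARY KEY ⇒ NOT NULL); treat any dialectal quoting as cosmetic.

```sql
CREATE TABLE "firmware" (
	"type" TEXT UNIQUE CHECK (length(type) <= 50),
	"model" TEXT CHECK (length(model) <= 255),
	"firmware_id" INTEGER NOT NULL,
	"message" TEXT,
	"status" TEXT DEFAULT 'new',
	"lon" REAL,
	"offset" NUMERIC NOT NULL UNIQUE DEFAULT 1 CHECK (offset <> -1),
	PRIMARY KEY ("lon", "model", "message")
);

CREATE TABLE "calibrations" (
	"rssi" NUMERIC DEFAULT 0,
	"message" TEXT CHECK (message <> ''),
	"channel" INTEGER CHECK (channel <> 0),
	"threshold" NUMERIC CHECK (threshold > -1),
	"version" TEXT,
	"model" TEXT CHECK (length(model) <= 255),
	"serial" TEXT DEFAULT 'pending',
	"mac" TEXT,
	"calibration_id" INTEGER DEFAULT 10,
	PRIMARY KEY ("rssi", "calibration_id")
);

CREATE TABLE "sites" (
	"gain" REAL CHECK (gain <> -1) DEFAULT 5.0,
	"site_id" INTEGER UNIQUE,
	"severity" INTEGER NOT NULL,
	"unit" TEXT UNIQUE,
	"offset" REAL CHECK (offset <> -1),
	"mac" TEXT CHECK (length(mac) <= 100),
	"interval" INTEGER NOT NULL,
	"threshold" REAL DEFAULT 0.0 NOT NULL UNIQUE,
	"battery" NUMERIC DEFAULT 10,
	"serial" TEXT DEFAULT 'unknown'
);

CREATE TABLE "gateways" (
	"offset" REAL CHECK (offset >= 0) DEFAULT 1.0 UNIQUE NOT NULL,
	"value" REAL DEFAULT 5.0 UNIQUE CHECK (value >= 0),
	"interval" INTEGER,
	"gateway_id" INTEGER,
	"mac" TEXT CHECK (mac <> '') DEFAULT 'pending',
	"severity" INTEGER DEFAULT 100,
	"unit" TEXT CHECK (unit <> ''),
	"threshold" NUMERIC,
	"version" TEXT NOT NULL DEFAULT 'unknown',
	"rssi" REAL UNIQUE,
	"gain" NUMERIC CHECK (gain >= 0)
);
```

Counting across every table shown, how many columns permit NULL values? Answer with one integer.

firmware: 2 nullable (type, status — PK (lon, model, message) and explicit NOT NULL columns excluded).
calibrations: 7 nullable (message, channel, threshold, version, model, serial, mac — PK (rssi, calibration_id) and explicit NOT NULL columns excluded).
sites: 7 nullable (gain, site_id, unit, offset, mac, battery, serial — PK none and explicit NOT NULL columns excluded).
gateways: 9 nullable (value, interval, gateway_id, mac, severity, unit, threshold, rssi, gain — PK none and explicit NOT NULL columns excluded).
Total: 2 + 7 + 7 + 9 = 25.

25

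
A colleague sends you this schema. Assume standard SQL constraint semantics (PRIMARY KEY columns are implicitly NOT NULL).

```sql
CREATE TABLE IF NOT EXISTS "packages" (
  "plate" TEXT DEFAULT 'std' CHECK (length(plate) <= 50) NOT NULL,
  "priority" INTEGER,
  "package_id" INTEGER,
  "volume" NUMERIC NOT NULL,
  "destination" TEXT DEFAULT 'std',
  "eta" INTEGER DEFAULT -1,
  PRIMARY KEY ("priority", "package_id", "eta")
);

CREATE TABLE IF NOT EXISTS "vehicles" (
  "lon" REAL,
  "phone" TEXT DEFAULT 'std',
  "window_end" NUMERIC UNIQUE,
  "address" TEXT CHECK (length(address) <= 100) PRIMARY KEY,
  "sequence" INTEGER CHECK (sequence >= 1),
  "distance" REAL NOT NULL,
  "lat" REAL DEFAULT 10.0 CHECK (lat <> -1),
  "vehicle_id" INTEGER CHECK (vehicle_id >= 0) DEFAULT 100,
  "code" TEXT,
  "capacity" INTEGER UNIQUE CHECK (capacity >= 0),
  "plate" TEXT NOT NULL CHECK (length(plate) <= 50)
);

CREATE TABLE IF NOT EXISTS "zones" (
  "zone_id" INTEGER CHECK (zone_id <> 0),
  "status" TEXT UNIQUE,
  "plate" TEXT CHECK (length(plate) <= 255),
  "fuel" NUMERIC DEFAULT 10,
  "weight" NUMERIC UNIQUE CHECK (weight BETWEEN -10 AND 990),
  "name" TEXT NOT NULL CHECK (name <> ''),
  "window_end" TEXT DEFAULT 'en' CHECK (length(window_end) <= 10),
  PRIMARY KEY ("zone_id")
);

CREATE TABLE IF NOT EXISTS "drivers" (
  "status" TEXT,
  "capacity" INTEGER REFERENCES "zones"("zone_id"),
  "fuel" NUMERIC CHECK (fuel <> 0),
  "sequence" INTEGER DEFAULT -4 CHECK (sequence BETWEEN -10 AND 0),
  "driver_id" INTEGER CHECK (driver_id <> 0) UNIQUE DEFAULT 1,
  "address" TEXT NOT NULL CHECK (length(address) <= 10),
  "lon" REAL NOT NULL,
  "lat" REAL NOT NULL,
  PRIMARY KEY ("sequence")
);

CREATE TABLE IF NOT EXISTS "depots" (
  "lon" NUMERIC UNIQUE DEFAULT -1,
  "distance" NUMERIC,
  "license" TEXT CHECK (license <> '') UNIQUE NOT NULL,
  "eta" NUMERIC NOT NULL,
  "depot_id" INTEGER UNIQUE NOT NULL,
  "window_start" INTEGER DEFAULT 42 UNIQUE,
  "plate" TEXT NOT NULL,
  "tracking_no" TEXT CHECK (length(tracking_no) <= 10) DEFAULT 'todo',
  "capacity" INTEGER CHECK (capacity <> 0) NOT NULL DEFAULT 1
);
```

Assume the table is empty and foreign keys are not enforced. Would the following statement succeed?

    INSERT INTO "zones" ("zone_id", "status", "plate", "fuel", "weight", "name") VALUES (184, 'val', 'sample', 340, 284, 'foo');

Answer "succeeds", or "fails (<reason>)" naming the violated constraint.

NOT NULL columns: name is supplied; zone_id is supplied.
CHECK constraints: 184 satisfies (zone_id <> 0); 'sample' satisfies (length(plate) <= 255); 284 satisfies (weight BETWEEN -10 AND 990); 'foo' satisfies (name <> '').
No constraint is violated.

succeeds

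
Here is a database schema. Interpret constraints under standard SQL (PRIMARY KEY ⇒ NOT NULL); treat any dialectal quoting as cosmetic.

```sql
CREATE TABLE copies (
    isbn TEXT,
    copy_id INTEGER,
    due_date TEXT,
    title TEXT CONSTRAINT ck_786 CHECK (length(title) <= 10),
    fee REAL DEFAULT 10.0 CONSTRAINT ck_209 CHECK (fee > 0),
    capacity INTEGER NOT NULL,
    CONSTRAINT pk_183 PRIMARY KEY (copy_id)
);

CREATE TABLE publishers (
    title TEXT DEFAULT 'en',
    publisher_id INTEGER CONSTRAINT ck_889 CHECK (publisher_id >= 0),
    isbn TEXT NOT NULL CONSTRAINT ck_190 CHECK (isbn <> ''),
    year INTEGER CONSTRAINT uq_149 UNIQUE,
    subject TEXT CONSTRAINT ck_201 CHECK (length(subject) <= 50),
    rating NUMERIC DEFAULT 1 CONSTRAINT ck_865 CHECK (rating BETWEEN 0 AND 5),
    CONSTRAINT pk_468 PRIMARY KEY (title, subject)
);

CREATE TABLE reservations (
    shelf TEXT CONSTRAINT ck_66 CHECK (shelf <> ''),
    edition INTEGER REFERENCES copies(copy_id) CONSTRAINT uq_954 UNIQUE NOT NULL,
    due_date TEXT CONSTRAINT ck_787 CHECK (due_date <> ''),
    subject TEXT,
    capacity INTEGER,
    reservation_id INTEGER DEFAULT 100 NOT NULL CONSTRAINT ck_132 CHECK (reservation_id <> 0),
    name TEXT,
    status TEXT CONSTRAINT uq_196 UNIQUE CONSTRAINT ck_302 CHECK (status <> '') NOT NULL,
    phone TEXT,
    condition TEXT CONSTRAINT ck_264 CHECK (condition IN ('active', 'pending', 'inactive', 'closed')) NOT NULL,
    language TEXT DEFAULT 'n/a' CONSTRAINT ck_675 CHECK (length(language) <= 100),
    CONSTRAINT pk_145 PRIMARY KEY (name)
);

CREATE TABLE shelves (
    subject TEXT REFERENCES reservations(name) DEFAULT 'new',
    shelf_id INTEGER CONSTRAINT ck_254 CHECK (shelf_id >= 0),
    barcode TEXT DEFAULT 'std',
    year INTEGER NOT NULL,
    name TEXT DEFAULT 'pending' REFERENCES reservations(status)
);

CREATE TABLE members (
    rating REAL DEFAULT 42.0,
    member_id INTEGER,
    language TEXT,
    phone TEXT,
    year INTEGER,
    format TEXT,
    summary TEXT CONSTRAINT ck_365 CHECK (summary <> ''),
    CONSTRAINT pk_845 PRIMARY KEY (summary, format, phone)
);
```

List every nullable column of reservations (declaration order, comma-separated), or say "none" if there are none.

- shelf: CHECK does not forbid NULL (a CHECK constraint passes when its expression is NULL) → nullable.
- edition: declared NOT NULL → not nullable.
- due_date: CHECK does not forbid NULL (a CHECK constraint passes when its expression is NULL) → nullable.
- subject: no NOT NULL constraint applies → nullable.
- capacity: no NOT NULL constraint applies → nullable.
- reservation_id: declared NOT NULL → not nullable.
- name: part of the PRIMARY KEY, which implies NOT NULL → not nullable.
- status: declared NOT NULL → not nullable.
- phone: no NOT NULL constraint applies → nullable.
- condition: declared NOT NULL → not nullable.
- language: CHECK does not forbid NULL (a CHECK constraint passes when its expression is NULL) → nullable.

shelf, due_date, subject, capacity, phone, language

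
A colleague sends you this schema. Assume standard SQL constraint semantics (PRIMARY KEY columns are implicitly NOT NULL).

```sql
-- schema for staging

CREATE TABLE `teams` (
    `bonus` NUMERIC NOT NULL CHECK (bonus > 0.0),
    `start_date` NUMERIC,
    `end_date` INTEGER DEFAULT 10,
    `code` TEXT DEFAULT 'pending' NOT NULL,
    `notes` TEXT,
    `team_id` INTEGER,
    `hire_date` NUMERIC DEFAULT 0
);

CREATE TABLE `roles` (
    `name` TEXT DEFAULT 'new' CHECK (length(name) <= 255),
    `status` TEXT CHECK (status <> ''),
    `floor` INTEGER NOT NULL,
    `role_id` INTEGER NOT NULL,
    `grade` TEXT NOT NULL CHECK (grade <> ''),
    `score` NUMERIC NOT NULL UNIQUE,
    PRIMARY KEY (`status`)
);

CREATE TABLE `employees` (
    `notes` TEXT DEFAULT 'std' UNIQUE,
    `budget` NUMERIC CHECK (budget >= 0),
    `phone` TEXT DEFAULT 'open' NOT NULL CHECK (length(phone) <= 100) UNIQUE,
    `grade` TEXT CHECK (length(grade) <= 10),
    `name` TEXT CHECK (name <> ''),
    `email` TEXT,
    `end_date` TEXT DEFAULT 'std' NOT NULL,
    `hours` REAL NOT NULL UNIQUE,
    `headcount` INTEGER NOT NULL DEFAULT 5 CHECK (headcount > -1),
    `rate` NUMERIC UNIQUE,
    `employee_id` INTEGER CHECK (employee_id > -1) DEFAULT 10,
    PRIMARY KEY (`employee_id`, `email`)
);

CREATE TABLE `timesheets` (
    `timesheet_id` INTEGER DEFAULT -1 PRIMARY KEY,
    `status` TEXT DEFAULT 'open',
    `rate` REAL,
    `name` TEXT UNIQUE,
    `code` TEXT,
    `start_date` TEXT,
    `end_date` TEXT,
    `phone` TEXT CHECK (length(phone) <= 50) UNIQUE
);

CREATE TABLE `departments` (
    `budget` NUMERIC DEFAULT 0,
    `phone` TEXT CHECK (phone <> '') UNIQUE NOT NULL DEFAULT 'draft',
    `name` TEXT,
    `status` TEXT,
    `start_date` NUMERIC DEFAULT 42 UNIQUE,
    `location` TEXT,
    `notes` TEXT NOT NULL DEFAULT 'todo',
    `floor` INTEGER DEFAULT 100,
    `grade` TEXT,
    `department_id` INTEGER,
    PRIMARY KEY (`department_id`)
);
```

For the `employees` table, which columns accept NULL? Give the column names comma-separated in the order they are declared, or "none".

- notes: UNIQUE does not imply NOT NULL → nullable.
- budget: CHECK does not forbid NULL (a CHECK constraint passes when its expression is NULL) → nullable.
- phone: declared NOT NULL → not nullable.
- grade: CHECK does not forbid NULL (a CHECK constraint passes when its expression is NULL) → nullable.
- name: CHECK does not forbid NULL (a CHECK constraint passes when its expression is NULL) → nullable.
- email: part of the PRIMARY KEY, which implies NOT NULL → not nullable.
- end_date: declared NOT NULL → not nullable.
- hours: declared NOT NULL → not nullable.
- headcount: declared NOT NULL → not nullable.
- rate: UNIQUE does not imply NOT NULL → nullable.
- employee_id: part of the PRIMARY KEY, which implies NOT NULL → not nullable.

notes, budget, grade, name, rate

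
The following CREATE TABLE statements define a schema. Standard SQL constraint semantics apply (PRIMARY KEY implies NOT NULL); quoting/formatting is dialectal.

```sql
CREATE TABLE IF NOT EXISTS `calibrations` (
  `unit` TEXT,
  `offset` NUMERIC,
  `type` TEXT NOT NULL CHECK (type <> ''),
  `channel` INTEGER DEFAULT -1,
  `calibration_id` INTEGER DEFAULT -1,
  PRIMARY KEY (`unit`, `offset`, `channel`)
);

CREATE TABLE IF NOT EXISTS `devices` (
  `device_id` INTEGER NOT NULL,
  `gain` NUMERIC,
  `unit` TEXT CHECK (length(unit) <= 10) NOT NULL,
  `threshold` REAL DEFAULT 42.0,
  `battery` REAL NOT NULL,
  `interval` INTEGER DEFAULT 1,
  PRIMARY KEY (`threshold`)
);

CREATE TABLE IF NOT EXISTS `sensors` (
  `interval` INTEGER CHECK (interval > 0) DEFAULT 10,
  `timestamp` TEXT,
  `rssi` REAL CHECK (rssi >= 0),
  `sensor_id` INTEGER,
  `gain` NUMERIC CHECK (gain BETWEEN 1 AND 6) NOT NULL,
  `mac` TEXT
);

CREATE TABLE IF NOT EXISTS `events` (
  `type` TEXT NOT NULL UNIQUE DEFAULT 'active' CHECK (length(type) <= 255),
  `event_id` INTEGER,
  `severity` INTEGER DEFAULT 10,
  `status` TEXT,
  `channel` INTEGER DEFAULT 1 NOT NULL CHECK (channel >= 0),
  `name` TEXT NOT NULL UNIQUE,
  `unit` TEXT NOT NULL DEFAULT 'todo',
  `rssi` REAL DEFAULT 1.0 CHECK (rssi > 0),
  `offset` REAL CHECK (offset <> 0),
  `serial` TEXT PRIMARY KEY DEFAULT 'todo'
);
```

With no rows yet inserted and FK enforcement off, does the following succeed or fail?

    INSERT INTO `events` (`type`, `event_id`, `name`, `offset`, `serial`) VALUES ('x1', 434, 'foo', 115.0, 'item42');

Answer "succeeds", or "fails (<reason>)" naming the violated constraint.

NOT NULL columns: channel defaults to 1; name is supplied; serial is supplied; type is supplied; unit defaults to 'todo'.
CHECK constraints: 'x1' satisfies (length(type) <= 255); 115.0 satisfies (offset <> 0).
No constraint is violated.

succeeds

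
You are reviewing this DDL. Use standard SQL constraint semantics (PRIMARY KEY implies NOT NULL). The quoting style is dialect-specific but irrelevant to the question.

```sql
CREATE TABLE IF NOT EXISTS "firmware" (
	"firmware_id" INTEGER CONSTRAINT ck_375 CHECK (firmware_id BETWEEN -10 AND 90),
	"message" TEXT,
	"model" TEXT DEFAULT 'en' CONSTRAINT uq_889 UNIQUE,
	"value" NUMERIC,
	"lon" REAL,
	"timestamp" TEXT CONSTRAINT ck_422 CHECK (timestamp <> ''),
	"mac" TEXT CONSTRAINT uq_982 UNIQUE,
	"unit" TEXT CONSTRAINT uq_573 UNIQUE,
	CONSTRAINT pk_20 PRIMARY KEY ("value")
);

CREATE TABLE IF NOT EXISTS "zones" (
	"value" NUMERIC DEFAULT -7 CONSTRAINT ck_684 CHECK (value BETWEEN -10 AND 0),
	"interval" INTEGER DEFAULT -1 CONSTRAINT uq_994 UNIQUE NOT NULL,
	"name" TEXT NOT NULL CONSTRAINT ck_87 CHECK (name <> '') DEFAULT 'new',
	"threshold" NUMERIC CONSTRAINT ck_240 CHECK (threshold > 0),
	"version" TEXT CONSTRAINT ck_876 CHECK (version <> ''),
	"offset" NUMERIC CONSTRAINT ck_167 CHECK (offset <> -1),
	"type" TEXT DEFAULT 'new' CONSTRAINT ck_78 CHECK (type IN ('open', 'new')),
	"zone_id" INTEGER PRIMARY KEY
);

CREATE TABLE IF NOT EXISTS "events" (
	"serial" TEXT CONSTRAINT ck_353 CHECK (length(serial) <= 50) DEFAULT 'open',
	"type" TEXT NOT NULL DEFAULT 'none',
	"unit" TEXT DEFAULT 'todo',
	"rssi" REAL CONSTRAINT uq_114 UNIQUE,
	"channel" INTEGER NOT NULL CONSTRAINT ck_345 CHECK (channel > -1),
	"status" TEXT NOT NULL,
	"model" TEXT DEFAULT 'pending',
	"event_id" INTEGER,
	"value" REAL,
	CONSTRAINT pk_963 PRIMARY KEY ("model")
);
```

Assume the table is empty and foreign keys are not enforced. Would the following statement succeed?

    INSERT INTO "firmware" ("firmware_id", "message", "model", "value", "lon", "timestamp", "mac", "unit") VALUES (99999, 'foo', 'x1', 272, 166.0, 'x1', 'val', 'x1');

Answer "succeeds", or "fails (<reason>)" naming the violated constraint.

The value 99999 for firmware_id violates CHECK (firmware_id BETWEEN -10 AND 90).

fails (CHECK on firmware_id)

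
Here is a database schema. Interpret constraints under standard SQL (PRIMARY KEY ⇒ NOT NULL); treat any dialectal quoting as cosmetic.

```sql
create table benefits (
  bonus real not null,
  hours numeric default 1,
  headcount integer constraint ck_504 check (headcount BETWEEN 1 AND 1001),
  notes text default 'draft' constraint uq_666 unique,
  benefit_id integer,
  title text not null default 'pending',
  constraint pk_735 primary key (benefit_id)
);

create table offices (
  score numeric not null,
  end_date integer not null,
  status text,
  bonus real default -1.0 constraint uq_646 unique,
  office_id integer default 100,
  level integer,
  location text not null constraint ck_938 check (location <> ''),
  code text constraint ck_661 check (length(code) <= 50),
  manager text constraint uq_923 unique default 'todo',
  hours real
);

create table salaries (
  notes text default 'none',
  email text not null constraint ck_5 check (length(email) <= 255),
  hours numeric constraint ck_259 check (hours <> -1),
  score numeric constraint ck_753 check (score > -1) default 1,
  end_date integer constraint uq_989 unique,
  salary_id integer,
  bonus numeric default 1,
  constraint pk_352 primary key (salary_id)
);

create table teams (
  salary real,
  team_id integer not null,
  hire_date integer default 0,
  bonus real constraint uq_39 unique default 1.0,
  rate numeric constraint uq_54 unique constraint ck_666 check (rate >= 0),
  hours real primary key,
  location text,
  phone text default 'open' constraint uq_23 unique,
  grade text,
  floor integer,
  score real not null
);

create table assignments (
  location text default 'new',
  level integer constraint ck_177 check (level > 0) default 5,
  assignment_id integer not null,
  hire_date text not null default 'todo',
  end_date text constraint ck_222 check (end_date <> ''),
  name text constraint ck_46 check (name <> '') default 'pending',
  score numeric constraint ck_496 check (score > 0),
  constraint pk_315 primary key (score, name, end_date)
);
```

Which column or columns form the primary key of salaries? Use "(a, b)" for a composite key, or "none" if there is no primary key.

salary_id

salary_id is declared PRIMARY KEY as a table-level PRIMARY KEY clause.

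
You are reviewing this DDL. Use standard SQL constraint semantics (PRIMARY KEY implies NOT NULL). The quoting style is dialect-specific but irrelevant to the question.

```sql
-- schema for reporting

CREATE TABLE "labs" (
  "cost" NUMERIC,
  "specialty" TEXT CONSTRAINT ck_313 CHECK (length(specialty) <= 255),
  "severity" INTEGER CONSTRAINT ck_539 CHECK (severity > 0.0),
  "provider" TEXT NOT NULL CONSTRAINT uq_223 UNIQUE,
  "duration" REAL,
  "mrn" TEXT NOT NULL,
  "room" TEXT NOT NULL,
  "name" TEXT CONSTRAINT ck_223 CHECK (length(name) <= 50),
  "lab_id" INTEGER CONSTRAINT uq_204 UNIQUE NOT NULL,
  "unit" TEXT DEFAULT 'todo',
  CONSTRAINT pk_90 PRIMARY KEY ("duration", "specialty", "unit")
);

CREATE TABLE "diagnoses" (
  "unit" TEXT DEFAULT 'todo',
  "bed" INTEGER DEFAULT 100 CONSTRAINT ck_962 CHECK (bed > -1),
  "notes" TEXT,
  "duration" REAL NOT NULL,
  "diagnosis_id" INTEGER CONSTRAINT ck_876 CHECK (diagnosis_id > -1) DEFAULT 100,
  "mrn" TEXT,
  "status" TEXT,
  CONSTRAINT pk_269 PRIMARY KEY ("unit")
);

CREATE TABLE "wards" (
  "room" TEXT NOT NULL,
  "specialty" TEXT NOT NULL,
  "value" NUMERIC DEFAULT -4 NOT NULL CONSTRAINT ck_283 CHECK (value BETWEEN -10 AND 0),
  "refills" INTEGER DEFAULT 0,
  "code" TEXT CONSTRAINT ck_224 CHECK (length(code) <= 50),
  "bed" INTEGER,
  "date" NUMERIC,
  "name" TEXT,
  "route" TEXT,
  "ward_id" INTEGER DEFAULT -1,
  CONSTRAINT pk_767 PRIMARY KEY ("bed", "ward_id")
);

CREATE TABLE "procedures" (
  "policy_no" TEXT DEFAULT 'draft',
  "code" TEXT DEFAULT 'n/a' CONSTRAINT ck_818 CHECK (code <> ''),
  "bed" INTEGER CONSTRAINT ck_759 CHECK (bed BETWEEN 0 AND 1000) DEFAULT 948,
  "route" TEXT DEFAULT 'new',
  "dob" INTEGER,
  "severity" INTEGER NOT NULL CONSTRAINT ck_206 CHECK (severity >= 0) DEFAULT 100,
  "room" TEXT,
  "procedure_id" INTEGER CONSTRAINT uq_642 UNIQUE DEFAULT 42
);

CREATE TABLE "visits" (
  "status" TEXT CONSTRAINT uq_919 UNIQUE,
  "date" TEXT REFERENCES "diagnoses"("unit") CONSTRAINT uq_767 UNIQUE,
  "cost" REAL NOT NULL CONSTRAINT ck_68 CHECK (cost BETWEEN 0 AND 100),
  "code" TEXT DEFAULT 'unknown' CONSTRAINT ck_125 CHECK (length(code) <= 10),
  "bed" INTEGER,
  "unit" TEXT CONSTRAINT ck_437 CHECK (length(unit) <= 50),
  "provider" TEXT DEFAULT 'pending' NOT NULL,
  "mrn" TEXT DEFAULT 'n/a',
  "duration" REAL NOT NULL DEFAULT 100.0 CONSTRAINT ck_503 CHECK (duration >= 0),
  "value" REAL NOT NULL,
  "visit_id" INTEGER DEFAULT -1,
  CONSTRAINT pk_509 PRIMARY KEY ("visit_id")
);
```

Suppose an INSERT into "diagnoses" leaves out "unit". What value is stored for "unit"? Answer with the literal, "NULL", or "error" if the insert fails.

unit has an explicit DEFAULT 'todo'.
When the column is omitted from an INSERT, that default is used.

'todo'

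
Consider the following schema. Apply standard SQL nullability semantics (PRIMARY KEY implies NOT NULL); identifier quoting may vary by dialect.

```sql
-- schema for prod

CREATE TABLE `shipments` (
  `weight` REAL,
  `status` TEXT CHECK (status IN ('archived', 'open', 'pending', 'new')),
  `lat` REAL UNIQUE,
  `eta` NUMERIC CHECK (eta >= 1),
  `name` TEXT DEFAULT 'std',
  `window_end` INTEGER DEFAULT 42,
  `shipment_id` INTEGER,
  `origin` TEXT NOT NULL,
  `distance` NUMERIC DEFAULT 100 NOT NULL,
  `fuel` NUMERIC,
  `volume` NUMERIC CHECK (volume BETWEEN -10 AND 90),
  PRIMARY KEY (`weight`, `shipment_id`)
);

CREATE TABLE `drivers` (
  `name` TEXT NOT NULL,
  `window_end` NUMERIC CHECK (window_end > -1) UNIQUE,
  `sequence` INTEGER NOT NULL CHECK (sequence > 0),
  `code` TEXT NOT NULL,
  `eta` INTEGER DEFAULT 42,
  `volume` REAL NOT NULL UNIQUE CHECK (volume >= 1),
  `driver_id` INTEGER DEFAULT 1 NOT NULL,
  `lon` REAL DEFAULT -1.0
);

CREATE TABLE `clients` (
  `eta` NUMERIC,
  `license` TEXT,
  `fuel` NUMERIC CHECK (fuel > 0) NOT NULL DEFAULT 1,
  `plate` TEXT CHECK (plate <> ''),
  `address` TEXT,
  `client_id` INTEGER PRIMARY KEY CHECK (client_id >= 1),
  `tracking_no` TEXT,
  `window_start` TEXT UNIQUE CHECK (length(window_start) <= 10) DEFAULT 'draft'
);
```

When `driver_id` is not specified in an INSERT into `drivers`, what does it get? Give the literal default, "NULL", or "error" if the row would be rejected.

1

driver_id has an explicit DEFAULT 1.
When the column is omitted from an INSERT, that default is used.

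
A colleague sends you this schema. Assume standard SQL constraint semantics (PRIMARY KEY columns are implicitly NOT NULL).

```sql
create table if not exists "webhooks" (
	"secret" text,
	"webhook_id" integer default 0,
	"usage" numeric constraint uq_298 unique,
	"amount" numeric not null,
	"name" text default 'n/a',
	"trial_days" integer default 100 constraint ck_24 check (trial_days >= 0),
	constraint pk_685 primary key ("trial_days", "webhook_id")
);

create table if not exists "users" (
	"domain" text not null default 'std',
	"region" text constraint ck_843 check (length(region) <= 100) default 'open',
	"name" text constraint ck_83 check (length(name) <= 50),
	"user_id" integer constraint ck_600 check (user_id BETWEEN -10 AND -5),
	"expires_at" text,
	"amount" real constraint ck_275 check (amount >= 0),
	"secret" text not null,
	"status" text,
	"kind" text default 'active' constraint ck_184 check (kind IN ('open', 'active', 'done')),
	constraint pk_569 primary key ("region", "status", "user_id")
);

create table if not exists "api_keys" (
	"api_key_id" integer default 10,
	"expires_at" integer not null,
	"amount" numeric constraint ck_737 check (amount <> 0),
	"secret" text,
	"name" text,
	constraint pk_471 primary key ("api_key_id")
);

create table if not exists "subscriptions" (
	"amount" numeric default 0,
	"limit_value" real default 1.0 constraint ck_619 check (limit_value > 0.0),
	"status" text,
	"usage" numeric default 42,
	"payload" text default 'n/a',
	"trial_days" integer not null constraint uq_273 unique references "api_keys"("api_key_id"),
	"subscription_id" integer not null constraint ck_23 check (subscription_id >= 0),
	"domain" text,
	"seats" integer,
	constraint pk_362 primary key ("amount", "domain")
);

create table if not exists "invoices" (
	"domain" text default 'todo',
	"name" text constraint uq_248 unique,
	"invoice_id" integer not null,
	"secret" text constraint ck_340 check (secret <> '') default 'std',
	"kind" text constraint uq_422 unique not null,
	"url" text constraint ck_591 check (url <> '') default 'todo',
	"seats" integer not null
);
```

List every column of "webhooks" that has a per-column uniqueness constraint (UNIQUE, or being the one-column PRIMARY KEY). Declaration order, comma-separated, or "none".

usage

- secret: no UNIQUE or single-column PK constraint.
- webhook_id: part of a composite PRIMARY KEY — only the tuple is unique, not this column on its own.
- usage: declared UNIQUE → unique.
- amount: no UNIQUE or single-column PK constraint.
- name: no UNIQUE or single-column PK constraint.
- trial_days: part of a composite PRIMARY KEY — only the tuple is unique, not this column on its own.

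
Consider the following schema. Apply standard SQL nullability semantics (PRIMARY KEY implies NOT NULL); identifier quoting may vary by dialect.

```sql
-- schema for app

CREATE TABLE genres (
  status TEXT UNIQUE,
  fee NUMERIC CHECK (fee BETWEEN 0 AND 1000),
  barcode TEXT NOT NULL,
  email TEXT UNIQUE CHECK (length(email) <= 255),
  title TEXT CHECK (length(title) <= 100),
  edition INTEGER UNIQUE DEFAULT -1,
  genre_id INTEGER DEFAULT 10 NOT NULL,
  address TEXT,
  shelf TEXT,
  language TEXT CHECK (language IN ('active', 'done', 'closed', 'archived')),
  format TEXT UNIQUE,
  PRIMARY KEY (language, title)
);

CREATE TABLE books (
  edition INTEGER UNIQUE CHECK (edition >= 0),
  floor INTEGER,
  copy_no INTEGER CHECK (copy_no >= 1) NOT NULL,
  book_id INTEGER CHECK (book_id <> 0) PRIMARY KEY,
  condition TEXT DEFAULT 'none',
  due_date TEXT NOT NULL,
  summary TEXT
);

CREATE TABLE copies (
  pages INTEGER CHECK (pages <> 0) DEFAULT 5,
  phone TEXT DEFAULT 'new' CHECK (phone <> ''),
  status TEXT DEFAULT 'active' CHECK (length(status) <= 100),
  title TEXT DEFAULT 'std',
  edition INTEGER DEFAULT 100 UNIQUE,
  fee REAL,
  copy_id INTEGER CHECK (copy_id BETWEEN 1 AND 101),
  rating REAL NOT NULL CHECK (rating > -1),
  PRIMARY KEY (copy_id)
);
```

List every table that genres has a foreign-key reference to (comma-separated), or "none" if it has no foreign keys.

No column in genres has a REFERENCES clause.

none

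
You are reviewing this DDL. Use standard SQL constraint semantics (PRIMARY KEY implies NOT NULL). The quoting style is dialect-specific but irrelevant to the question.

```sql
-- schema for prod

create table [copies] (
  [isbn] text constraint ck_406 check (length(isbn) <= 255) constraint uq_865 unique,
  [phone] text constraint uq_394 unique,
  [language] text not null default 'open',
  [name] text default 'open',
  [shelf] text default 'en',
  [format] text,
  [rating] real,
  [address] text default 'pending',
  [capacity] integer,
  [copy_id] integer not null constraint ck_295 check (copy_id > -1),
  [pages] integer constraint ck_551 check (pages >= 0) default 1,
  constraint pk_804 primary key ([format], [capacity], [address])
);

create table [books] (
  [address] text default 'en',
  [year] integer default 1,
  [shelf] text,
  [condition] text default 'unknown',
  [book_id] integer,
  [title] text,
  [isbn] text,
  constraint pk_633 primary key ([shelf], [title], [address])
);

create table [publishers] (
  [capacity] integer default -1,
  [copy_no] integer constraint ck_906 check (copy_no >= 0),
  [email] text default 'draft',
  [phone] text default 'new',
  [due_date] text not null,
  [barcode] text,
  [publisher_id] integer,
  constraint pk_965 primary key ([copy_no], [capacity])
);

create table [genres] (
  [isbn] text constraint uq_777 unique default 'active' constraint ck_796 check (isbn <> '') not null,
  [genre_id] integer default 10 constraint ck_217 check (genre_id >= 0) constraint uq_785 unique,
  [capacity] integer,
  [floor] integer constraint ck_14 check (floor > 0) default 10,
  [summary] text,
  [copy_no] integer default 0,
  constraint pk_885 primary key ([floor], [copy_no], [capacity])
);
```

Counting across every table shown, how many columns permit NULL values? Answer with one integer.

16

copies: 6 nullable (isbn, phone, name, shelf, rating, pages — PK (format, capacity, address) and explicit NOT NULL columns excluded).
books: 4 nullable (year, condition, book_id, isbn — PK (shelf, title, address) and explicit NOT NULL columns excluded).
publishers: 4 nullable (email, phone, barcode, publisher_id — PK (copy_no, capacity) and explicit NOT NULL columns excluded).
genres: 2 nullable (genre_id, summary — PK (floor, copy_no, capacity) and explicit NOT NULL columns excluded).
Total: 6 + 4 + 4 + 2 = 16.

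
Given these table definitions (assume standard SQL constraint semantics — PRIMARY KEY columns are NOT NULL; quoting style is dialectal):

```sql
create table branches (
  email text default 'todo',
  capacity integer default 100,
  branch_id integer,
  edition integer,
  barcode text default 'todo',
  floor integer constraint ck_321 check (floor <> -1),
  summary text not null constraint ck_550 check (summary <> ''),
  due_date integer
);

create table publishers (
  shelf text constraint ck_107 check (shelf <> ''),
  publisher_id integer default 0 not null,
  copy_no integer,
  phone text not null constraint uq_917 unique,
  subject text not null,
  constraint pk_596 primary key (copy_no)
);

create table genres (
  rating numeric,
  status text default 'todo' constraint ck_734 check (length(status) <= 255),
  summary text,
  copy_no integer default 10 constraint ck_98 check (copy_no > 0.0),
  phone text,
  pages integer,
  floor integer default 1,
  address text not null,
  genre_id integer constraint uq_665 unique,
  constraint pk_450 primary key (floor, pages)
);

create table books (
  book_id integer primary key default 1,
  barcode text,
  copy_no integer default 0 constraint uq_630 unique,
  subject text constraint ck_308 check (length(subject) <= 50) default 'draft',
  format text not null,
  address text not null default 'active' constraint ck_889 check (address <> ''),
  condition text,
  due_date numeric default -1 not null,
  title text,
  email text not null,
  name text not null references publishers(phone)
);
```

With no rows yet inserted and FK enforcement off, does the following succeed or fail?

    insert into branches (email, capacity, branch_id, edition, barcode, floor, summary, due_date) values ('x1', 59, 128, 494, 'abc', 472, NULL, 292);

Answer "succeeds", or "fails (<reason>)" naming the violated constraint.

fails (NOT NULL on summary)

summary is explicitly set to NULL, but summary is declared NOT NULL.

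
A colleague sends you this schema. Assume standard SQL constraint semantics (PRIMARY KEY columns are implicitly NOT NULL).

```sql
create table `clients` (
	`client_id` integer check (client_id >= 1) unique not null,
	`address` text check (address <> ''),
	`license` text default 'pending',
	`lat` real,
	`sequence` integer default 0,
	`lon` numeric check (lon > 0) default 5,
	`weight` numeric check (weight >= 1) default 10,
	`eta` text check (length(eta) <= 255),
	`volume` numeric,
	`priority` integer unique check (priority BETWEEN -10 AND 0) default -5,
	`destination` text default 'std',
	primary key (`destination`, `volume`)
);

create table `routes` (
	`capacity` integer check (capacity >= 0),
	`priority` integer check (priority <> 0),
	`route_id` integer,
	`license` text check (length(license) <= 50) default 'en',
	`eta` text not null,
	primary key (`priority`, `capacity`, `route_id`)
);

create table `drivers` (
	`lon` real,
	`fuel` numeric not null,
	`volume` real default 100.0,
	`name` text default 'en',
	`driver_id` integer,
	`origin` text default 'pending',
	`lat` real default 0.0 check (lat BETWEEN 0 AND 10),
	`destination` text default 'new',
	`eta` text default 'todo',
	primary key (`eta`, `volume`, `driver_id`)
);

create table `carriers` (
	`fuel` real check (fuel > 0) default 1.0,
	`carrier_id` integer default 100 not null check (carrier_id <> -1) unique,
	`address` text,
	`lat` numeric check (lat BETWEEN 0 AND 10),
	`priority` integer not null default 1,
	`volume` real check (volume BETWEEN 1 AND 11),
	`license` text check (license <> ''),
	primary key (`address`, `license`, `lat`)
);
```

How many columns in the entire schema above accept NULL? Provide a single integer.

16

clients: 8 nullable (address, license, lat, sequence, lon, weight, eta, priority — PK (destination, volume) and explicit NOT NULL columns excluded).
routes: 1 nullable (license — PK (priority, capacity, route_id) and explicit NOT NULL columns excluded).
drivers: 5 nullable (lon, name, origin, lat, destination — PK (eta, volume, driver_id) and explicit NOT NULL columns excluded).
carriers: 2 nullable (fuel, volume — PK (address, license, lat) and explicit NOT NULL columns excluded).
Total: 8 + 1 + 5 + 2 = 16.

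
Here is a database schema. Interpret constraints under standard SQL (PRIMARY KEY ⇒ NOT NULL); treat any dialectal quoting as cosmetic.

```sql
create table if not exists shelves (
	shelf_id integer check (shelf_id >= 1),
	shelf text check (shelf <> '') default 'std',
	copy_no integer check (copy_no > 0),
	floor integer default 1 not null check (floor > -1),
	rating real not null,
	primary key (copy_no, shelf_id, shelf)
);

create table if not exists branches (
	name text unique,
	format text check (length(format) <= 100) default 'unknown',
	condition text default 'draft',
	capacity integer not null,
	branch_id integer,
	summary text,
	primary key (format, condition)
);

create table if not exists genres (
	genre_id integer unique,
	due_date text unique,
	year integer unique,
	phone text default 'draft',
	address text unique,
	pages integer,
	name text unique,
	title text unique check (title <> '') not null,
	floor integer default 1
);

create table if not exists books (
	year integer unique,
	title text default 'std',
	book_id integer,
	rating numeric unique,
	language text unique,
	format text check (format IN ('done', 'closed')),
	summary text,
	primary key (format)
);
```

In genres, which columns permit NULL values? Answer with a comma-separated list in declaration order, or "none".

genre_id, due_date, year, phone, address, pages, name, floor

- genre_id: UNIQUE does not imply NOT NULL → nullable.
- due_date: UNIQUE does not imply NOT NULL → nullable.
- year: UNIQUE does not imply NOT NULL → nullable.
- phone: DEFAULT only fills an omitted column; an explicit NULL is still allowed → nullable.
- address: UNIQUE does not imply NOT NULL → nullable.
- pages: no NOT NULL constraint applies → nullable.
- name: UNIQUE does not imply NOT NULL → nullable.
- title: declared NOT NULL → not nullable.
- floor: DEFAULT only fills an omitted column; an explicit NULL is still allowed → nullable.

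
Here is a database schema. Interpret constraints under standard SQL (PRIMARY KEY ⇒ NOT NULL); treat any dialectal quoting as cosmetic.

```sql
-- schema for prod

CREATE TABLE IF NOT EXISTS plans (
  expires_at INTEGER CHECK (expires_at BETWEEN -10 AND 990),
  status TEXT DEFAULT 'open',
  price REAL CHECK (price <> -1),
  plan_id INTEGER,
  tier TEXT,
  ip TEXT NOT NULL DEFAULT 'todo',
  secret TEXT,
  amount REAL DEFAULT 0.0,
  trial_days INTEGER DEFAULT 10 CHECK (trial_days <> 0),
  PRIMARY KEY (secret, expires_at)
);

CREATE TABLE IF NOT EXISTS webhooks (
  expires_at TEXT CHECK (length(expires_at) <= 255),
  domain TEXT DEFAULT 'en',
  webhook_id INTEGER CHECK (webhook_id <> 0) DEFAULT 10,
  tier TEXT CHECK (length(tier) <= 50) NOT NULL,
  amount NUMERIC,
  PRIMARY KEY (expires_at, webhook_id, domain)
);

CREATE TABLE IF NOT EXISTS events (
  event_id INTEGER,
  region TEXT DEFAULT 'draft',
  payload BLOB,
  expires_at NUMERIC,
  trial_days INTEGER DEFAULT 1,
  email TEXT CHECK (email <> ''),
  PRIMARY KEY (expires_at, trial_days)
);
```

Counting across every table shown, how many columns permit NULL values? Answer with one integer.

plans: 6 nullable (status, price, plan_id, tier, amount, trial_days — PK (secret, expires_at) and explicit NOT NULL columns excluded).
webhooks: 1 nullable (amount — PK (expires_at, webhook_id, domain) and explicit NOT NULL columns excluded).
events: 4 nullable (event_id, region, payload, email — PK (expires_at, trial_days) and explicit NOT NULL columns excluded).
Total: 6 + 1 + 4 = 11.

11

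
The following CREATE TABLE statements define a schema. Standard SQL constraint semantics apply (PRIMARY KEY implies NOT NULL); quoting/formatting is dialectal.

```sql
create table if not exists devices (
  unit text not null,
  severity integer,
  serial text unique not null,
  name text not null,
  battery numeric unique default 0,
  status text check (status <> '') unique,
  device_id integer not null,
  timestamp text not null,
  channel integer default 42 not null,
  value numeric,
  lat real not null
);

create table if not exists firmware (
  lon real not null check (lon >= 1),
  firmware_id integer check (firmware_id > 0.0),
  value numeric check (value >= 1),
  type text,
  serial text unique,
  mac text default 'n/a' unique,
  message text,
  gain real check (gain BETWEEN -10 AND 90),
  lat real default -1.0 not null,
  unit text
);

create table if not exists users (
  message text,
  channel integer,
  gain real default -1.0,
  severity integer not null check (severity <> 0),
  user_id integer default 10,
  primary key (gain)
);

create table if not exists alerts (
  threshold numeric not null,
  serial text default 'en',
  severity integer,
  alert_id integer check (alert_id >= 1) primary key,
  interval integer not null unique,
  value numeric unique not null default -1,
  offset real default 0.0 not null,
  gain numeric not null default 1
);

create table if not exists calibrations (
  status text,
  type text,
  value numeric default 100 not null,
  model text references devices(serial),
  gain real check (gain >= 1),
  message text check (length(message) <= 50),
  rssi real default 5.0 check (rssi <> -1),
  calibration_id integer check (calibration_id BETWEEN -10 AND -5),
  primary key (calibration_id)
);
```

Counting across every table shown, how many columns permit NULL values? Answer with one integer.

devices: 4 nullable (severity, battery, status, value — PK none and explicit NOT NULL columns excluded).
firmware: 8 nullable (firmware_id, value, type, serial, mac, message, gain, unit — PK none and explicit NOT NULL columns excluded).
users: 3 nullable (message, channel, user_id — PK (gain) and explicit NOT NULL columns excluded).
alerts: 2 nullable (serial, severity — PK (alert_id) and explicit NOT NULL columns excluded).
calibrations: 6 nullable (status, type, model, gain, message, rssi — PK (calibration_id) and explicit NOT NULL columns excluded).
Total: 4 + 8 + 3 + 2 + 6 = 23.

23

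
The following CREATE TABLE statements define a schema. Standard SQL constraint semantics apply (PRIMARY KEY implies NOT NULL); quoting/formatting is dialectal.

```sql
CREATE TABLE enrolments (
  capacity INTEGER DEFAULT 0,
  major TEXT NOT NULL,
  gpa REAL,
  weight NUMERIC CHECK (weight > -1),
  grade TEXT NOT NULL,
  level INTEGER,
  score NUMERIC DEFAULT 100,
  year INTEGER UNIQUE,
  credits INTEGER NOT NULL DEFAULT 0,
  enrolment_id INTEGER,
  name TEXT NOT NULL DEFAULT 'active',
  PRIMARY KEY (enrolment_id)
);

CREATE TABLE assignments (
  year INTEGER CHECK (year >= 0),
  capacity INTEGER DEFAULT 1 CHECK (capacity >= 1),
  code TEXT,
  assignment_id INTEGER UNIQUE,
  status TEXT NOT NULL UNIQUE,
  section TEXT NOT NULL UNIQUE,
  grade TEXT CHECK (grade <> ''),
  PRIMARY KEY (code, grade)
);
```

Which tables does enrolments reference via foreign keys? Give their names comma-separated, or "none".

none

No column in enrolments has a REFERENCES clause.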